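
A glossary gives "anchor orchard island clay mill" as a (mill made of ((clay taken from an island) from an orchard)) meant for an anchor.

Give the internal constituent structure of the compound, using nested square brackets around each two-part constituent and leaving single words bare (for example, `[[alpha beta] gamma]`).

At the top level: head "mill" (specifically "orchard island clay mill"); modifier "anchor".
Within "orchard island clay mill", the head is "mill" and the modifier is "orchard island clay".
Within "orchard island clay", the head is "clay" (specifically "island clay") and the modifier is "orchard".
Within "island clay", the head is "clay" and the modifier is "island".
Assembled: [anchor [[orchard [island clay]] mill]].

[anchor [[orchard [island clay]] mill]]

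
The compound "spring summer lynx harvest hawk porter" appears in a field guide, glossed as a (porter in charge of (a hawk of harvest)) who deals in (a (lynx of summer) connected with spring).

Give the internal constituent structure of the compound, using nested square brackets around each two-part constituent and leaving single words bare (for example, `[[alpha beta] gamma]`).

Overall it is a kind of porter (specifically "harvest hawk porter"); the modifier is "spring summer lynx".
Inside "spring summer lynx": head "lynx" (specifically "summer lynx"), modifier "spring".
Inside "summer lynx": head "lynx", modifier "summer".
Inside "harvest hawk porter": head "porter", modifier "harvest hawk".
Inside "harvest hawk": head "hawk", modifier "harvest".
Putting it together: [[spring [summer lynx]] [[harvest hawk] porter]].

[[spring [summer lynx]] [[harvest hawk] porter]]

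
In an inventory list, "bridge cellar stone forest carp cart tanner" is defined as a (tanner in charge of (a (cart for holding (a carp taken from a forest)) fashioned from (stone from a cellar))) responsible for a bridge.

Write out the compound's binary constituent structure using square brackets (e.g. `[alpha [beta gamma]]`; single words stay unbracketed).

[bridge [[[cellar stone] [[forest carp] cart]] tanner]]

Overall it is a kind of tanner (specifically "cellar stone forest carp cart tanner"); the modifier is "bridge".
Inside "cellar stone forest carp cart tanner": head "tanner", modifier "cellar stone forest carp cart".
Inside "cellar stone forest carp cart": head "cart" (specifically "forest carp cart"), modifier "cellar stone".
Inside "cellar stone": head "stone", modifier "cellar".
Inside "forest carp cart": head "cart", modifier "forest carp".
Inside "forest carp": head "carp", modifier "forest".
So the structure is [bridge [[[cellar stone] [[forest carp] cart]] tanner]].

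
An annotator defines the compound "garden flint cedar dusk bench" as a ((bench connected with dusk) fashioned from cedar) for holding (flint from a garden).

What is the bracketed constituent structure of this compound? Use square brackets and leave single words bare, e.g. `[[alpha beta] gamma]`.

[[garden flint] [cedar [dusk bench]]]

Whole compound: head "bench" (specifically "cedar dusk bench"), modifier "garden flint".
"garden flint" → head "flint", modifier "garden".
"cedar dusk bench" → head "bench" (specifically "dusk bench"), modifier "cedar".
"dusk bench" → head "bench", modifier "dusk".
Assembled: [[garden flint] [cedar [dusk bench]]].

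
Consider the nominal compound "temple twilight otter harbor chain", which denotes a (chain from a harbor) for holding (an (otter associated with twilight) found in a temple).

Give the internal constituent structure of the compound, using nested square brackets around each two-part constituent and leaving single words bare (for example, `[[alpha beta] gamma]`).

Overall it is a kind of chain (specifically "harbor chain"); the modifier is "temple twilight otter".
Within "temple twilight otter", the head is "otter" (specifically "twilight otter") and the modifier is "temple".
Within "twilight otter", the head is "otter" and the modifier is "twilight".
Within "harbor chain", the head is "chain" and the modifier is "harbor".
So the structure is [[temple [twilight otter]] [harbor chain]].

[[temple [twilight otter]] [harbor chain]]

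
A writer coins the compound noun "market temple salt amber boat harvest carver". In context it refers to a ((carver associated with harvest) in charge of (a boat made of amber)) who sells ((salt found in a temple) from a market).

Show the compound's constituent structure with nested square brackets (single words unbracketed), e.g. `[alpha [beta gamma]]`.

At the top level: head "carver" (specifically "amber boat harvest carver"); modifier "market temple salt".
"market temple salt" → head "salt" (specifically "temple salt"), modifier "market".
"temple salt" → head "salt", modifier "temple".
"amber boat harvest carver" → head "carver" (specifically "harvest carver"), modifier "amber boat".
"amber boat" → head "boat", modifier "amber".
"harvest carver" → head "carver", modifier "harvest".
Assembled: [[market [temple salt]] [[amber boat] [harvest carver]]].

[[market [temple salt]] [[amber boat] [harvest carver]]]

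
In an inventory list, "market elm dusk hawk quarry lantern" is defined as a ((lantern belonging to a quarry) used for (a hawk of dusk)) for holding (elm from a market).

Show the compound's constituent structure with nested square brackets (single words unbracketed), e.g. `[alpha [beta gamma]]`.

[[market elm] [[dusk hawk] [quarry lantern]]]

Overall it is a kind of lantern (specifically "dusk hawk quarry lantern"); the modifier is "market elm".
Inside "market elm": head "elm", modifier "market".
Inside "dusk hawk quarry lantern": head "lantern" (specifically "quarry lantern"), modifier "dusk hawk".
Inside "dusk hawk": head "hawk", modifier "dusk".
Inside "quarry lantern": head "lantern", modifier "quarry".
So the structure is [[market elm] [[dusk hawk] [quarry lantern]]].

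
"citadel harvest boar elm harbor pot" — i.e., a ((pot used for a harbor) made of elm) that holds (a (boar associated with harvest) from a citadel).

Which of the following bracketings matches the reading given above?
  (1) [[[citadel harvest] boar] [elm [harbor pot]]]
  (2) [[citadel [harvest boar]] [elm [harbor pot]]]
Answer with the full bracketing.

The paraphrase's head is the "pot" part ("elm harbor pot"); its modifier is "citadel harvest boar".
That top-level split, carried through the inner groups, gives [[citadel [harvest boar]] [elm [harbor pot]]].

[[citadel [harvest boar]] [elm [harbor pot]]]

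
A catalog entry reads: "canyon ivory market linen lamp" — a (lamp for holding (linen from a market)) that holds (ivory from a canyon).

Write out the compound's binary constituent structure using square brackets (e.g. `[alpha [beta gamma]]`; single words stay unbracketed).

The outermost head in the paraphrase is "lamp" (specifically "market linen lamp"), modified by "canyon ivory".
Inside "canyon ivory": head "ivory", modifier "canyon".
Inside "market linen lamp": head "lamp", modifier "market linen".
Inside "market linen": head "linen", modifier "market".
Assembled: [[canyon ivory] [[market linen] lamp]].

[[canyon ivory] [[market linen] lamp]]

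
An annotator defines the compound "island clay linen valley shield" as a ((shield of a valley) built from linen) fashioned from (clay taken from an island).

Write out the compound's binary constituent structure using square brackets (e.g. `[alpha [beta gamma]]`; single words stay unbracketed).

At the top level: head "shield" (specifically "linen valley shield"); modifier "island clay".
Within "island clay", the head is "clay" and the modifier is "island".
Within "linen valley shield", the head is "shield" (specifically "valley shield") and the modifier is "linen".
Within "valley shield", the head is "shield" and the modifier is "valley".
Putting it together: [[island clay] [linen [valley shield]]].

[[island clay] [linen [valley shield]]]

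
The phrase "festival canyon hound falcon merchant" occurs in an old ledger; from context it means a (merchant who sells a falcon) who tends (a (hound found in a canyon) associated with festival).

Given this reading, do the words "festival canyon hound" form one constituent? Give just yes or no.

The paraphrase groups the words so that "festival canyon hound" is one unit: it corresponds to a single parenthesized sub-phrase.
The full structure is [[festival [canyon hound]] [falcon merchant]], in which [festival canyon hound] is a constituent.

yes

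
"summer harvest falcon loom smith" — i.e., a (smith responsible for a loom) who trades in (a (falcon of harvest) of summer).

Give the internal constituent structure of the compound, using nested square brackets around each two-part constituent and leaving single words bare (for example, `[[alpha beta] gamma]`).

Whole compound: head "smith" (specifically "loom smith"), modifier "summer harvest falcon".
"summer harvest falcon" → head "falcon" (specifically "harvest falcon"), modifier "summer".
"harvest falcon" → head "falcon", modifier "harvest".
"loom smith" → head "smith", modifier "loom".
Putting it together: [[summer [harvest falcon]] [loom smith]].

[[summer [harvest falcon]] [loom smith]]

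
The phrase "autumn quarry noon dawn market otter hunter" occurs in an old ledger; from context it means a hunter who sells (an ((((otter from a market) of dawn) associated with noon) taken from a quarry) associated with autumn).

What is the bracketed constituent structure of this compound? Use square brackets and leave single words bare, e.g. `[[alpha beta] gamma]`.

The outermost head in the paraphrase is "hunter", modified by "autumn quarry noon dawn market otter".
Inside "autumn quarry noon dawn market otter": head "otter" (specifically "quarry noon dawn market otter"), modifier "autumn".
Inside "quarry noon dawn market otter": head "otter" (specifically "noon dawn market otter"), modifier "quarry".
Inside "noon dawn market otter": head "otter" (specifically "dawn market otter"), modifier "noon".
Inside "dawn market otter": head "otter" (specifically "market otter"), modifier "dawn".
Inside "market otter": head "otter", modifier "market".
Putting it together: [[autumn [quarry [noon [dawn [market otter]]]]] hunter].

[[autumn [quarry [noon [dawn [market otter]]]]] hunter]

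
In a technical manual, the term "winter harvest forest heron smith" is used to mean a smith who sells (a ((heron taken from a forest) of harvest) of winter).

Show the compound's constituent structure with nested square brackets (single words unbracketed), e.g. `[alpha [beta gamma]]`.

At the top level: head "smith"; modifier "winter harvest forest heron".
Within "winter harvest forest heron", the head is "heron" (specifically "harvest forest heron") and the modifier is "winter".
Within "harvest forest heron", the head is "heron" (specifically "forest heron") and the modifier is "harvest".
Within "forest heron", the head is "heron" and the modifier is "forest".
So the structure is [[winter [harvest [forest heron]]] smith].

[[winter [harvest [forest heron]]] smith]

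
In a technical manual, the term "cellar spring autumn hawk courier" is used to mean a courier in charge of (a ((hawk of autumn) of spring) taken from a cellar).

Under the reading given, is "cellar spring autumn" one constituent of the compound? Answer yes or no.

The top-level split is [cellar spring autumn hawk] [courier]; the full structure is [[cellar [spring [autumn hawk]]] courier].
"cellar spring autumn" straddles a constituent boundary, so it is not a single unit.

no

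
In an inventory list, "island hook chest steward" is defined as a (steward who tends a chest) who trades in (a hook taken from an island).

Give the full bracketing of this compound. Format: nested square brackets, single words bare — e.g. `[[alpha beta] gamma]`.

[[island hook] [chest steward]]

At the top level: head "steward" (specifically "chest steward"); modifier "island hook".
Inside "island hook": head "hook", modifier "island".
Inside "chest steward": head "steward", modifier "chest".
Putting it together: [[island hook] [chest steward]].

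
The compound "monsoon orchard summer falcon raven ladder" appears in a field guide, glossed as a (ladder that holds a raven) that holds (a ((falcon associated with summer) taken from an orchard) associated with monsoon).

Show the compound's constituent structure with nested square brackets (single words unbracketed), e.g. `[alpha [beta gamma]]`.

[[monsoon [orchard [summer falcon]]] [raven ladder]]

Overall it is a kind of ladder (specifically "raven ladder"); the modifier is "monsoon orchard summer falcon".
"monsoon orchard summer falcon" → head "falcon" (specifically "orchard summer falcon"), modifier "monsoon".
"orchard summer falcon" → head "falcon" (specifically "summer falcon"), modifier "orchard".
"summer falcon" → head "falcon", modifier "summer".
"raven ladder" → head "ladder", modifier "raven".
Putting it together: [[monsoon [orchard [summer falcon]]] [raven ladder]].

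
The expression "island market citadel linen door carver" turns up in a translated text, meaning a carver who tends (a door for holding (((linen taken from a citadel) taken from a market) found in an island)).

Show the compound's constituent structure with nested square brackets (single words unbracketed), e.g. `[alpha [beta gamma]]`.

The outermost head in the paraphrase is "carver", modified by "island market citadel linen door".
Inside "island market citadel linen door": head "door", modifier "island market citadel linen".
Inside "island market citadel linen": head "linen" (specifically "market citadel linen"), modifier "island".
Inside "market citadel linen": head "linen" (specifically "citadel linen"), modifier "market".
Inside "citadel linen": head "linen", modifier "citadel".
So the structure is [[[island [market [citadel linen]]] door] carver].

[[[island [market [citadel linen]]] door] carver]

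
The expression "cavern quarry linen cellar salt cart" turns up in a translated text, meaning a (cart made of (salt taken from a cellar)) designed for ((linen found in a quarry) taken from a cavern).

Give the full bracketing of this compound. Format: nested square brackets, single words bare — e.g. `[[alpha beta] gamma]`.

[[cavern [quarry linen]] [[cellar salt] cart]]

Whole compound: head "cart" (specifically "cellar salt cart"), modifier "cavern quarry linen".
Inside "cavern quarry linen": head "linen" (specifically "quarry linen"), modifier "cavern".
Inside "quarry linen": head "linen", modifier "quarry".
Inside "cellar salt cart": head "cart", modifier "cellar salt".
Inside "cellar salt": head "salt", modifier "cellar".
So the structure is [[cavern [quarry linen]] [[cellar salt] cart]].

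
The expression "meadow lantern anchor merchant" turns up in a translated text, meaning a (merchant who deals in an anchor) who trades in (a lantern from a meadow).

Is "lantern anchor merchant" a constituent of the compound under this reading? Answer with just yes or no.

The top-level split is [meadow lantern] [anchor merchant]; the full structure is [[meadow lantern] [anchor merchant]].
"lantern anchor merchant" straddles a constituent boundary, so it is not a single unit.

no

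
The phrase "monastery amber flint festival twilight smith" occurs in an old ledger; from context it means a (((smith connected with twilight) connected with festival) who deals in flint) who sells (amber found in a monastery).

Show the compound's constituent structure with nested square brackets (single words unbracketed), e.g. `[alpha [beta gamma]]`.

At the top level: head "smith" (specifically "flint festival twilight smith"); modifier "monastery amber".
Inside "monastery amber": head "amber", modifier "monastery".
Inside "flint festival twilight smith": head "smith" (specifically "festival twilight smith"), modifier "flint".
Inside "festival twilight smith": head "smith" (specifically "twilight smith"), modifier "festival".
Inside "twilight smith": head "smith", modifier "twilight".
Assembled: [[monastery amber] [flint [festival [twilight smith]]]].

[[monastery amber] [flint [festival [twilight smith]]]]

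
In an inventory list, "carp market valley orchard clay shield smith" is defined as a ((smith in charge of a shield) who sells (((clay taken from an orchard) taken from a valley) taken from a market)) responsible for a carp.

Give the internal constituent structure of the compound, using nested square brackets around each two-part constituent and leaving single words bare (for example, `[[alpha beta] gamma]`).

The outermost head in the paraphrase is "smith" (specifically "market valley orchard clay shield smith"), modified by "carp".
Inside "market valley orchard clay shield smith": head "smith" (specifically "shield smith"), modifier "market valley orchard clay".
Inside "market valley orchard clay": head "clay" (specifically "valley orchard clay"), modifier "market".
Inside "valley orchard clay": head "clay" (specifically "orchard clay"), modifier "valley".
Inside "orchard clay": head "clay", modifier "orchard".
Inside "shield smith": head "smith", modifier "shield".
Assembled: [carp [[market [valley [orchard clay]]] [shield smith]]].

[carp [[market [valley [orchard clay]]] [shield smith]]]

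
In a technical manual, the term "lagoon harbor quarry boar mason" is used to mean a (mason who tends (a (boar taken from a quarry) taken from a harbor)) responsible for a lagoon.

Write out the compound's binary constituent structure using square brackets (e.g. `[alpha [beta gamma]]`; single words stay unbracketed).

At the top level: head "mason" (specifically "harbor quarry boar mason"); modifier "lagoon".
"harbor quarry boar mason" → head "mason", modifier "harbor quarry boar".
"harbor quarry boar" → head "boar" (specifically "quarry boar"), modifier "harbor".
"quarry boar" → head "boar", modifier "quarry".
Assembled: [lagoon [[harbor [quarry boar]] mason]].

[lagoon [[harbor [quarry boar]] mason]]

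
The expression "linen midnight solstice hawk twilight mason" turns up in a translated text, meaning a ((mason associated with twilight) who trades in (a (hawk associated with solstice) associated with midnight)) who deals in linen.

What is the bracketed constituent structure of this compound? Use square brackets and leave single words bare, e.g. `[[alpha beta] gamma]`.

At the top level: head "mason" (specifically "midnight solstice hawk twilight mason"); modifier "linen".
Within "midnight solstice hawk twilight mason", the head is "mason" (specifically "twilight mason") and the modifier is "midnight solstice hawk".
Within "midnight solstice hawk", the head is "hawk" (specifically "solstice hawk") and the modifier is "midnight".
Within "solstice hawk", the head is "hawk" and the modifier is "solstice".
Within "twilight mason", the head is "mason" and the modifier is "twilight".
Putting it together: [linen [[midnight [solstice hawk]] [twilight mason]]].

[linen [[midnight [solstice hawk]] [twilight mason]]]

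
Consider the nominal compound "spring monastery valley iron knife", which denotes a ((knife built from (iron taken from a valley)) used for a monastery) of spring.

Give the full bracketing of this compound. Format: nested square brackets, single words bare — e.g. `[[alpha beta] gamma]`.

[spring [monastery [[valley iron] knife]]]

Overall it is a kind of knife (specifically "monastery valley iron knife"); the modifier is "spring".
Within "monastery valley iron knife", the head is "knife" (specifically "valley iron knife") and the modifier is "monastery".
Within "valley iron knife", the head is "knife" and the modifier is "valley iron".
Within "valley iron", the head is "iron" and the modifier is "valley".
So the structure is [spring [monastery [[valley iron] knife]]].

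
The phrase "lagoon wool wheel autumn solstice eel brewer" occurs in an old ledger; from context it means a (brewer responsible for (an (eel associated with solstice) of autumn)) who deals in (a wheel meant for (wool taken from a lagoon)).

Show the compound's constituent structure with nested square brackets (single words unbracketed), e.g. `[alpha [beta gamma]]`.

[[[lagoon wool] wheel] [[autumn [solstice eel]] brewer]]

Overall it is a kind of brewer (specifically "autumn solstice eel brewer"); the modifier is "lagoon wool wheel".
Within "lagoon wool wheel", the head is "wheel" and the modifier is "lagoon wool".
Within "lagoon wool", the head is "wool" and the modifier is "lagoon".
Within "autumn solstice eel brewer", the head is "brewer" and the modifier is "autumn solstice eel".
Within "autumn solstice eel", the head is "eel" (specifically "solstice eel") and the modifier is "autumn".
Within "solstice eel", the head is "eel" and the modifier is "solstice".
Putting it together: [[[lagoon wool] wheel] [[autumn [solstice eel]] brewer]].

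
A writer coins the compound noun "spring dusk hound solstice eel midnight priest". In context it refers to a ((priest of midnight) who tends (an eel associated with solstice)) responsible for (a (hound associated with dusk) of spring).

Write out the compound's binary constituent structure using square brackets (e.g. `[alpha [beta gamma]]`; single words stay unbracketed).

[[spring [dusk hound]] [[solstice eel] [midnight priest]]]

Whole compound: head "priest" (specifically "solstice eel midnight priest"), modifier "spring dusk hound".
Within "spring dusk hound", the head is "hound" (specifically "dusk hound") and the modifier is "spring".
Within "dusk hound", the head is "hound" and the modifier is "dusk".
Within "solstice eel midnight priest", the head is "priest" (specifically "midnight priest") and the modifier is "solstice eel".
Within "solstice eel", the head is "eel" and the modifier is "solstice".
Within "midnight priest", the head is "priest" and the modifier is "midnight".
So the structure is [[spring [dusk hound]] [[solstice eel] [midnight priest]]].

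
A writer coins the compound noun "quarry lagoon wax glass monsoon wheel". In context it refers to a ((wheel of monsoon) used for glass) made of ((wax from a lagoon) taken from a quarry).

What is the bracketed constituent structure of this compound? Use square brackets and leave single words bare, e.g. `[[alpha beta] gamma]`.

Overall it is a kind of wheel (specifically "glass monsoon wheel"); the modifier is "quarry lagoon wax".
Inside "quarry lagoon wax": head "wax" (specifically "lagoon wax"), modifier "quarry".
Inside "lagoon wax": head "wax", modifier "lagoon".
Inside "glass monsoon wheel": head "wheel" (specifically "monsoon wheel"), modifier "glass".
Inside "monsoon wheel": head "wheel", modifier "monsoon".
So the structure is [[quarry [lagoon wax]] [glass [monsoon wheel]]].

[[quarry [lagoon wax]] [glass [monsoon wheel]]]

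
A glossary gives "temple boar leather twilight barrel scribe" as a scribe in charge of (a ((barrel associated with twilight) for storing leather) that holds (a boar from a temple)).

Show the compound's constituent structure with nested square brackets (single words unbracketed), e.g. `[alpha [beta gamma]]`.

At the top level: head "scribe"; modifier "temple boar leather twilight barrel".
"temple boar leather twilight barrel" → head "barrel" (specifically "leather twilight barrel"), modifier "temple boar".
"temple boar" → head "boar", modifier "temple".
"leather twilight barrel" → head "barrel" (specifically "twilight barrel"), modifier "leather".
"twilight barrel" → head "barrel", modifier "twilight".
Putting it together: [[[temple boar] [leather [twilight barrel]]] scribe].

[[[temple boar] [leather [twilight barrel]]] scribe]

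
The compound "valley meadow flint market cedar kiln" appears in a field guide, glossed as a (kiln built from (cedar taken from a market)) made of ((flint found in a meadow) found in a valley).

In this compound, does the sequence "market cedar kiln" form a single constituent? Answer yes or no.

yes

The paraphrase groups the words so that "market cedar kiln" is one unit: it corresponds to a single parenthesized sub-phrase.
The full structure is [[valley [meadow flint]] [[market cedar] kiln]], in which [market cedar kiln] is a constituent.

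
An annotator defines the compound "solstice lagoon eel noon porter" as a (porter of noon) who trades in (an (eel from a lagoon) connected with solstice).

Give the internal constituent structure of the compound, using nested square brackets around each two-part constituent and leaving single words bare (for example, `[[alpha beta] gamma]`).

At the top level: head "porter" (specifically "noon porter"); modifier "solstice lagoon eel".
"solstice lagoon eel" → head "eel" (specifically "lagoon eel"), modifier "solstice".
"lagoon eel" → head "eel", modifier "lagoon".
"noon porter" → head "porter", modifier "noon".
So the structure is [[solstice [lagoon eel]] [noon porter]].

[[solstice [lagoon eel]] [noon porter]]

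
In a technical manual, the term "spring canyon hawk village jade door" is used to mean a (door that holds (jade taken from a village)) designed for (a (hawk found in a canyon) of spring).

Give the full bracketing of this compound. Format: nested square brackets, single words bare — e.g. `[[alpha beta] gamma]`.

The outermost head in the paraphrase is "door" (specifically "village jade door"), modified by "spring canyon hawk".
Inside "spring canyon hawk": head "hawk" (specifically "canyon hawk"), modifier "spring".
Inside "canyon hawk": head "hawk", modifier "canyon".
Inside "village jade door": head "door", modifier "village jade".
Inside "village jade": head "jade", modifier "village".
So the structure is [[spring [canyon hawk]] [[village jade] door]].

[[spring [canyon hawk]] [[village jade] door]]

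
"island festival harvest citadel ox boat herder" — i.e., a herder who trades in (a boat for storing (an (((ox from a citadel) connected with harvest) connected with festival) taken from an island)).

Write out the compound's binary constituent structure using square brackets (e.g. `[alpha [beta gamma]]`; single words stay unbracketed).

[[[island [festival [harvest [citadel ox]]]] boat] herder]

At the top level: head "herder"; modifier "island festival harvest citadel ox boat".
"island festival harvest citadel ox boat" → head "boat", modifier "island festival harvest citadel ox".
"island festival harvest citadel ox" → head "ox" (specifically "festival harvest citadel ox"), modifier "island".
"festival harvest citadel ox" → head "ox" (specifically "harvest citadel ox"), modifier "festival".
"harvest citadel ox" → head "ox" (specifically "citadel ox"), modifier "harvest".
"citadel ox" → head "ox", modifier "citadel".
Putting it together: [[[island [festival [harvest [citadel ox]]]] boat] herder].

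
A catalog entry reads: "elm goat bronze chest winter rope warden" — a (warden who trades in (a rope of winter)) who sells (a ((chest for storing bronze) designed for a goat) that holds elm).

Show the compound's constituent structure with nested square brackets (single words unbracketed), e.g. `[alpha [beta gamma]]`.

[[elm [goat [bronze chest]]] [[winter rope] warden]]

The outermost head in the paraphrase is "warden" (specifically "winter rope warden"), modified by "elm goat bronze chest".
Inside "elm goat bronze chest": head "chest" (specifically "goat bronze chest"), modifier "elm".
Inside "goat bronze chest": head "chest" (specifically "bronze chest"), modifier "goat".
Inside "bronze chest": head "chest", modifier "bronze".
Inside "winter rope warden": head "warden", modifier "winter rope".
Inside "winter rope": head "rope", modifier "winter".
So the structure is [[elm [goat [bronze chest]]] [[winter rope] warden]].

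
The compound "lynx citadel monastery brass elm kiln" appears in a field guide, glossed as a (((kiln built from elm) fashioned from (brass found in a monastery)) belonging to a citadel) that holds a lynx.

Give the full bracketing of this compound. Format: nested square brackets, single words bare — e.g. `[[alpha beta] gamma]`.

[lynx [citadel [[monastery brass] [elm kiln]]]]

Whole compound: head "kiln" (specifically "citadel monastery brass elm kiln"), modifier "lynx".
"citadel monastery brass elm kiln" → head "kiln" (specifically "monastery brass elm kiln"), modifier "citadel".
"monastery brass elm kiln" → head "kiln" (specifically "elm kiln"), modifier "monastery brass".
"monastery brass" → head "brass", modifier "monastery".
"elm kiln" → head "kiln", modifier "elm".
Assembled: [lynx [citadel [[monastery brass] [elm kiln]]]].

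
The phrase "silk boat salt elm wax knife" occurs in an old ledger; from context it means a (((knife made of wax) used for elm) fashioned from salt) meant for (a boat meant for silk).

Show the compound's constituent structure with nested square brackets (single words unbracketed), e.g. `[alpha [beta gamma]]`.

[[silk boat] [salt [elm [wax knife]]]]

Overall it is a kind of knife (specifically "salt elm wax knife"); the modifier is "silk boat".
Within "silk boat", the head is "boat" and the modifier is "silk".
Within "salt elm wax knife", the head is "knife" (specifically "elm wax knife") and the modifier is "salt".
Within "elm wax knife", the head is "knife" (specifically "wax knife") and the modifier is "elm".
Within "wax knife", the head is "knife" and the modifier is "wax".
So the structure is [[silk boat] [salt [elm [wax knife]]]].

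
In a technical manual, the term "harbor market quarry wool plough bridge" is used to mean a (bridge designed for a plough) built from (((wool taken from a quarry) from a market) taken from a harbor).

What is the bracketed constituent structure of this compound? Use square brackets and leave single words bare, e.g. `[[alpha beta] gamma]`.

[[harbor [market [quarry wool]]] [plough bridge]]

Whole compound: head "bridge" (specifically "plough bridge"), modifier "harbor market quarry wool".
Inside "harbor market quarry wool": head "wool" (specifically "market quarry wool"), modifier "harbor".
Inside "market quarry wool": head "wool" (specifically "quarry wool"), modifier "market".
Inside "quarry wool": head "wool", modifier "quarry".
Inside "plough bridge": head "bridge", modifier "plough".
Putting it together: [[harbor [market [quarry wool]]] [plough bridge]].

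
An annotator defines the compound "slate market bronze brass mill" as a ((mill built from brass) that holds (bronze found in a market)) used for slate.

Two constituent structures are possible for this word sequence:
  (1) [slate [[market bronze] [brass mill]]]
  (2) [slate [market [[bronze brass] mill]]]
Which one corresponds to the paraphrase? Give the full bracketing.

The paraphrase's head is the "mill" part ("market bronze brass mill"); its modifier is "slate".
That top-level split, carried through the inner groups, gives [slate [[market bronze] [brass mill]]].

[slate [[market bronze] [brass mill]]]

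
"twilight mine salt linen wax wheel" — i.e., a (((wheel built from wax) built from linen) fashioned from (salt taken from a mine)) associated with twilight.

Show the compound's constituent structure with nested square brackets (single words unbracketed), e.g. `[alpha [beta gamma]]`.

At the top level: head "wheel" (specifically "mine salt linen wax wheel"); modifier "twilight".
Inside "mine salt linen wax wheel": head "wheel" (specifically "linen wax wheel"), modifier "mine salt".
Inside "mine salt": head "salt", modifier "mine".
Inside "linen wax wheel": head "wheel" (specifically "wax wheel"), modifier "linen".
Inside "wax wheel": head "wheel", modifier "wax".
So the structure is [twilight [[mine salt] [linen [wax wheel]]]].

[twilight [[mine salt] [linen [wax wheel]]]]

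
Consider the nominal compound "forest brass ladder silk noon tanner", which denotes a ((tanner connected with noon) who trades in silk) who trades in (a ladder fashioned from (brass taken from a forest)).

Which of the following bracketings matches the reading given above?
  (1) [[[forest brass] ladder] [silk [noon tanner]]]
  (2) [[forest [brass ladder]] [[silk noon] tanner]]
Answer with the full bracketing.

The paraphrase's head is the "tanner" part ("silk noon tanner"); its modifier is "forest brass ladder".
That top-level split, carried through the inner groups, gives [[[forest brass] ladder] [silk [noon tanner]]].

[[[forest brass] ladder] [silk [noon tanner]]]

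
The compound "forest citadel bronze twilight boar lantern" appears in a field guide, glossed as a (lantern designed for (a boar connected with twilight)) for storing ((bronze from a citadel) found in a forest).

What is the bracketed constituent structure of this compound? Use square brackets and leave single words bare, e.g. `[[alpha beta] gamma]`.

Overall it is a kind of lantern (specifically "twilight boar lantern"); the modifier is "forest citadel bronze".
Within "forest citadel bronze", the head is "bronze" (specifically "citadel bronze") and the modifier is "forest".
Within "citadel bronze", the head is "bronze" and the modifier is "citadel".
Within "twilight boar lantern", the head is "lantern" and the modifier is "twilight boar".
Within "twilight boar", the head is "boar" and the modifier is "twilight".
Assembled: [[forest [citadel bronze]] [[twilight boar] lantern]].

[[forest [citadel bronze]] [[twilight boar] lantern]]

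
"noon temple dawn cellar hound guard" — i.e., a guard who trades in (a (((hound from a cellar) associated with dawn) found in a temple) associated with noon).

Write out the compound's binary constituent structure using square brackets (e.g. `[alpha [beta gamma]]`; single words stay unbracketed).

[[noon [temple [dawn [cellar hound]]]] guard]

Whole compound: head "guard", modifier "noon temple dawn cellar hound".
"noon temple dawn cellar hound" → head "hound" (specifically "temple dawn cellar hound"), modifier "noon".
"temple dawn cellar hound" → head "hound" (specifically "dawn cellar hound"), modifier "temple".
"dawn cellar hound" → head "hound" (specifically "cellar hound"), modifier "dawn".
"cellar hound" → head "hound", modifier "cellar".
So the structure is [[noon [temple [dawn [cellar hound]]]] guard].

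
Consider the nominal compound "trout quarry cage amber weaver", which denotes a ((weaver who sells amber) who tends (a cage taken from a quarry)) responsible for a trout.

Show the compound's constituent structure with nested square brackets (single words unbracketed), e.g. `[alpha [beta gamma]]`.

Whole compound: head "weaver" (specifically "quarry cage amber weaver"), modifier "trout".
Within "quarry cage amber weaver", the head is "weaver" (specifically "amber weaver") and the modifier is "quarry cage".
Within "quarry cage", the head is "cage" and the modifier is "quarry".
Within "amber weaver", the head is "weaver" and the modifier is "amber".
Putting it together: [trout [[quarry cage] [amber weaver]]].

[trout [[quarry cage] [amber weaver]]]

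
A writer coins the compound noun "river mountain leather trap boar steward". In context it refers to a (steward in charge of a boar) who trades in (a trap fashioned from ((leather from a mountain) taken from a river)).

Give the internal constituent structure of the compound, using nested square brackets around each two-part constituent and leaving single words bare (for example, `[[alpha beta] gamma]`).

[[[river [mountain leather]] trap] [boar steward]]

Whole compound: head "steward" (specifically "boar steward"), modifier "river mountain leather trap".
Within "river mountain leather trap", the head is "trap" and the modifier is "river mountain leather".
Within "river mountain leather", the head is "leather" (specifically "mountain leather") and the modifier is "river".
Within "mountain leather", the head is "leather" and the modifier is "mountain".
Within "boar steward", the head is "steward" and the modifier is "boar".
Putting it together: [[[river [mountain leather]] trap] [boar steward]].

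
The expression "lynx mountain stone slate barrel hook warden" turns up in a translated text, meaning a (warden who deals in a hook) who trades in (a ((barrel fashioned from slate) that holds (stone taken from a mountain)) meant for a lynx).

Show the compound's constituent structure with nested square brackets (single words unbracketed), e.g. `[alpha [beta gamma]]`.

[[lynx [[mountain stone] [slate barrel]]] [hook warden]]

Whole compound: head "warden" (specifically "hook warden"), modifier "lynx mountain stone slate barrel".
Within "lynx mountain stone slate barrel", the head is "barrel" (specifically "mountain stone slate barrel") and the modifier is "lynx".
Within "mountain stone slate barrel", the head is "barrel" (specifically "slate barrel") and the modifier is "mountain stone".
Within "mountain stone", the head is "stone" and the modifier is "mountain".
Within "slate barrel", the head is "barrel" and the modifier is "slate".
Within "hook warden", the head is "warden" and the modifier is "hook".
Putting it together: [[lynx [[mountain stone] [slate barrel]]] [hook warden]].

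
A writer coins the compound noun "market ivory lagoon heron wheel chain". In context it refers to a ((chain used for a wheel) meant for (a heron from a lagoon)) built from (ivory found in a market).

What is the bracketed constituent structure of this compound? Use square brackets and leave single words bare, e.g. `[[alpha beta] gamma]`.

At the top level: head "chain" (specifically "lagoon heron wheel chain"); modifier "market ivory".
Inside "market ivory": head "ivory", modifier "market".
Inside "lagoon heron wheel chain": head "chain" (specifically "wheel chain"), modifier "lagoon heron".
Inside "lagoon heron": head "heron", modifier "lagoon".
Inside "wheel chain": head "chain", modifier "wheel".
Putting it together: [[market ivory] [[lagoon heron] [wheel chain]]].

[[market ivory] [[lagoon heron] [wheel chain]]]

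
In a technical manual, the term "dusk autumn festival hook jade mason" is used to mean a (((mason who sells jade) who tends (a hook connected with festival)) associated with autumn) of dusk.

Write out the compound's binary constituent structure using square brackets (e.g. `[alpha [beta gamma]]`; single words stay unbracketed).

[dusk [autumn [[festival hook] [jade mason]]]]

The outermost head in the paraphrase is "mason" (specifically "autumn festival hook jade mason"), modified by "dusk".
Inside "autumn festival hook jade mason": head "mason" (specifically "festival hook jade mason"), modifier "autumn".
Inside "festival hook jade mason": head "mason" (specifically "jade mason"), modifier "festival hook".
Inside "festival hook": head "hook", modifier "festival".
Inside "jade mason": head "mason", modifier "jade".
So the structure is [dusk [autumn [[festival hook] [jade mason]]]].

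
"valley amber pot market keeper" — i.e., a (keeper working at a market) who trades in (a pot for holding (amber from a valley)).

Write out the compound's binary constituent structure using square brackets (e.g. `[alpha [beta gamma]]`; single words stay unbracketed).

Overall it is a kind of keeper (specifically "market keeper"); the modifier is "valley amber pot".
Within "valley amber pot", the head is "pot" and the modifier is "valley amber".
Within "valley amber", the head is "amber" and the modifier is "valley".
Within "market keeper", the head is "keeper" and the modifier is "market".
Putting it together: [[[valley amber] pot] [market keeper]].

[[[valley amber] pot] [market keeper]]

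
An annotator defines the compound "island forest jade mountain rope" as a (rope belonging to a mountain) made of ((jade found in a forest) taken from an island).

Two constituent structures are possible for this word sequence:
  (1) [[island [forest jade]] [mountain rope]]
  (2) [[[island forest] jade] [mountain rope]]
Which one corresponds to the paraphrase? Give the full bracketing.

The paraphrase's head is the "rope" part ("mountain rope"); its modifier is "island forest jade".
That top-level split, carried through the inner groups, gives [[island [forest jade]] [mountain rope]].

[[island [forest jade]] [mountain rope]]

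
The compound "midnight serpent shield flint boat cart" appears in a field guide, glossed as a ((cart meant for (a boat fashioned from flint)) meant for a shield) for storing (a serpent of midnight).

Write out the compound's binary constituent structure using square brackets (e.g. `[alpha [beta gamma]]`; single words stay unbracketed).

Whole compound: head "cart" (specifically "shield flint boat cart"), modifier "midnight serpent".
Within "midnight serpent", the head is "serpent" and the modifier is "midnight".
Within "shield flint boat cart", the head is "cart" (specifically "flint boat cart") and the modifier is "shield".
Within "flint boat cart", the head is "cart" and the modifier is "flint boat".
Within "flint boat", the head is "boat" and the modifier is "flint".
Putting it together: [[midnight serpent] [shield [[flint boat] cart]]].

[[midnight serpent] [shield [[flint boat] cart]]]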